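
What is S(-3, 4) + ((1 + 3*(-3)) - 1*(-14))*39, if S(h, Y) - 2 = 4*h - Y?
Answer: 220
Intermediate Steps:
S(h, Y) = 2 - Y + 4*h (S(h, Y) = 2 + (4*h - Y) = 2 + (-Y + 4*h) = 2 - Y + 4*h)
S(-3, 4) + ((1 + 3*(-3)) - 1*(-14))*39 = (2 - 1*4 + 4*(-3)) + ((1 + 3*(-3)) - 1*(-14))*39 = (2 - 4 - 12) + ((1 - 9) + 14)*39 = -14 + (-8 + 14)*39 = -14 + 6*39 = -14 + 234 = 220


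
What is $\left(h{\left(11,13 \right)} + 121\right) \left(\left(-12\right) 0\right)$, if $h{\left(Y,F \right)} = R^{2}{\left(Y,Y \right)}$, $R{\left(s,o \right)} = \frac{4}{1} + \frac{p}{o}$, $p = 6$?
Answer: $0$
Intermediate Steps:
$R{\left(s,o \right)} = 4 + \frac{6}{o}$ ($R{\left(s,o \right)} = \frac{4}{1} + \frac{6}{o} = 4 \cdot 1 + \frac{6}{o} = 4 + \frac{6}{o}$)
$h{\left(Y,F \right)} = \left(4 + \frac{6}{Y}\right)^{2}$
$\left(h{\left(11,13 \right)} + 121\right) \left(\left(-12\right) 0\right) = \left(\left(4 + \frac{6}{11}\right)^{2} + 121\right) \left(\left(-12\right) 0\right) = \left(\left(4 + 6 \cdot \frac{1}{11}\right)^{2} + 121\right) 0 = \left(\left(4 + \frac{6}{11}\right)^{2} + 121\right) 0 = \left(\left(\frac{50}{11}\right)^{2} + 121\right) 0 = \left(\frac{2500}{121} + 121\right) 0 = \frac{17141}{121} \cdot 0 = 0$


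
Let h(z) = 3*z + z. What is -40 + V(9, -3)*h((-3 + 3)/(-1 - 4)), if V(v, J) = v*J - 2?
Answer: -40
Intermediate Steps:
V(v, J) = -2 + J*v (V(v, J) = J*v - 2 = -2 + J*v)
h(z) = 4*z
-40 + V(9, -3)*h((-3 + 3)/(-1 - 4)) = -40 + (-2 - 3*9)*(4*((-3 + 3)/(-1 - 4))) = -40 + (-2 - 27)*(4*(0/(-5))) = -40 - 116*0*(-1/5) = -40 - 116*0 = -40 - 29*0 = -40 + 0 = -40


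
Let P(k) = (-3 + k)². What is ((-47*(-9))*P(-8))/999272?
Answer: 51183/999272 ≈ 0.051220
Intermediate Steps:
((-47*(-9))*P(-8))/999272 = ((-47*(-9))*(-3 - 8)²)/999272 = (423*(-11)²)*(1/999272) = (423*121)*(1/999272) = 51183*(1/999272) = 51183/999272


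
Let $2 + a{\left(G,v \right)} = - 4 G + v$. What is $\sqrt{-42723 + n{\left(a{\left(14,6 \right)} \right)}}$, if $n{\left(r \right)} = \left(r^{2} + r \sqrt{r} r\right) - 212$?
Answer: $\sqrt{-40231 + 5408 i \sqrt{13}} \approx 47.309 + 206.08 i$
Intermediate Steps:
$a{\left(G,v \right)} = -2 + v - 4 G$ ($a{\left(G,v \right)} = -2 - \left(- v + 4 G\right) = -2 + v - 4 G$)
$n{\left(r \right)} = -212 + r^{2} + r^{\frac{5}{2}}$ ($n{\left(r \right)} = \left(r^{2} + r^{\frac{3}{2}} r\right) - 212 = \left(r^{2} + r^{\frac{5}{2}}\right) - 212 = -212 + r^{2} + r^{\frac{5}{2}}$)
$\sqrt{-42723 + n{\left(a{\left(14,6 \right)} \right)}} = \sqrt{-42723 + \left(-212 + \left(-2 + 6 - 56\right)^{2} + \left(-2 + 6 - 56\right)^{\frac{5}{2}}\right)} = \sqrt{-42723 + \left(-212 + \left(-52\right)^{2} + \left(-52\right)^{\frac{5}{2}}\right)} = \sqrt{-42723 + \left(-212 + 2704 + 5408 i \sqrt{13}\right)} = \sqrt{-42723 + \left(2492 + 5408 i \sqrt{13}\right)} = \sqrt{-40231 + 5408 i \sqrt{13}}$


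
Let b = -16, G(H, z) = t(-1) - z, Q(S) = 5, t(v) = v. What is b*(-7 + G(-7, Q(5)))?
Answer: 208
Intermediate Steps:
G(H, z) = -1 - z
b*(-7 + G(-7, Q(5))) = -16*(-7 + (-1 - 1*5)) = -16*(-7 + (-1 - 5)) = -16*(-7 - 6) = -16*(-13) = 208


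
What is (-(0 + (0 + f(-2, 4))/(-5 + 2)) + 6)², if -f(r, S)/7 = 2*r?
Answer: 2116/9 ≈ 235.11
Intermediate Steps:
f(r, S) = -14*r
(-(0 + (0 + f(-2, 4))/(-5 + 2)) + 6)² = (-(0 + (0 - 14*(-2))/(-5 + 2)) + 6)² = (-(0 + (0 + 28)/(-3)) + 6)² = (-(0 + 28*(-⅓)) + 6)² = (-(0 - 28/3) + 6)² = (-1*(-28/3) + 6)² = (28/3 + 6)² = (46/3)² = 2116/9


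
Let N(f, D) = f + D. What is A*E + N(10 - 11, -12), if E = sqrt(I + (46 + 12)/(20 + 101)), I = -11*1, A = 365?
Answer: -13 + 365*I*sqrt(1273)/11 ≈ -13.0 + 1183.9*I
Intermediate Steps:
I = -11
E = I*sqrt(1273)/11 (E = sqrt(-11 + (46 + 12)/(20 + 101)) = sqrt(-11 + 58/121) = sqrt(-1273/121) = I*sqrt(1273)/11 ≈ 3.2436*I)
N(f, D) = D + f
A*E + N(10 - 11, -12) = 365*(I*sqrt(1273)/11) + (-12 + (10 - 11)) = 365*I*sqrt(1273)/11 + (-12 - 1) = 365*I*sqrt(1273)/11 - 13 = -13 + 365*I*sqrt(1273)/11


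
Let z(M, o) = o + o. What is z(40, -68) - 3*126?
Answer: -514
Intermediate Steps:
z(M, o) = 2*o
z(40, -68) - 3*126 = 2*(-68) - 3*126 = -136 - 1*378 = -136 - 378 = -514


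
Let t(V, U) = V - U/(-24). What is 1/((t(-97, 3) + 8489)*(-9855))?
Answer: -8/661635135 ≈ -1.2091e-8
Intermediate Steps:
t(V, U) = V + U/24 (t(V, U) = V - U*(-1)/24 = V - (-1)*U/24 = V + U/24)
1/((t(-97, 3) + 8489)*(-9855)) = 1/(((-97 + (1/24)*3) + 8489)*(-9855)) = -1/9855/((-97 + 1/8) + 8489) = -1/9855/(-775/8 + 8489) = -1/9855/(67137/8) = (8/67137)*(-1/9855) = -8/661635135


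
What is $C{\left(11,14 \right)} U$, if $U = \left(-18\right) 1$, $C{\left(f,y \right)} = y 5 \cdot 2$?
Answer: $-2520$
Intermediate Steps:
$C{\left(f,y \right)} = 10 y$ ($C{\left(f,y \right)} = 5 y 2 = 10 y$)
$U = -18$
$C{\left(11,14 \right)} U = 10 \cdot 14 \left(-18\right) = 140 \left(-18\right) = -2520$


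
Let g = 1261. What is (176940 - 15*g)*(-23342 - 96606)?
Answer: -18954782700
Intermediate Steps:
(176940 - 15*g)*(-23342 - 96606) = (176940 - 15*1261)*(-23342 - 96606) = (176940 - 18915)*(-119948) = 158025*(-119948) = -18954782700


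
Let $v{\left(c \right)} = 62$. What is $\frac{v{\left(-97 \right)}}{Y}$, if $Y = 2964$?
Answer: $\frac{31}{1482} \approx 0.020918$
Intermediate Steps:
$\frac{v{\left(-97 \right)}}{Y} = \frac{62}{2964} = 62 \cdot \frac{1}{2964} = \frac{31}{1482}$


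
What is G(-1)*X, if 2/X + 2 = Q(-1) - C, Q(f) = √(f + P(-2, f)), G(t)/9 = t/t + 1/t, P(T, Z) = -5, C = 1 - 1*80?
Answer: 0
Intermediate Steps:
C = -79 (C = 1 - 80 = -79)
G(t) = 9 + 9/t (G(t) = 9*(t/t + 1/t) = 9*(1 + 1/t) = 9 + 9/t)
Q(f) = √(-5 + f) (Q(f) = √(f - 5) = √(-5 + f))
X = 2/(77 + I*√6) (X = 2/(-2 + (√(-5 - 1) - 1*(-79))) = 2/(-2 + (√(-6) + 79)) = 2/(-2 + (I*√6 + 79)) = 2/(-2 + (79 + I*√6)) = 2/(77 + I*√6) ≈ 0.025948 - 0.00082544*I)
G(-1)*X = (9 + 9/(-1))*(154/5935 - 2*I*√6/5935) = (9 + 9*(-1))*(154/5935 - 2*I*√6/5935) = (9 - 9)*(154/5935 - 2*I*√6/5935) = 0*(154/5935 - 2*I*√6/5935) = 0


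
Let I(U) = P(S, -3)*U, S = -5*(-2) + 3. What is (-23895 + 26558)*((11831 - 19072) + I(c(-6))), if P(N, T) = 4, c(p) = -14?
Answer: -19431911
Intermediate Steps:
S = 13 (S = 10 + 3 = 13)
I(U) = 4*U
(-23895 + 26558)*((11831 - 19072) + I(c(-6))) = (-23895 + 26558)*((11831 - 19072) + 4*(-14)) = 2663*(-7241 - 56) = 2663*(-7297) = -19431911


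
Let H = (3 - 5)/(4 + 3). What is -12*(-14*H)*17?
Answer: -816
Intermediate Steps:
H = -2/7 ≈ -0.28571
-12*(-14*H)*17 = -12*(-14*(-2/7))*17 = -48*17 = -12*68 = -816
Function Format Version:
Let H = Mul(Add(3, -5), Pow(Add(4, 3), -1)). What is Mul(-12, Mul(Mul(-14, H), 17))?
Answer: -816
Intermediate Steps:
H = Rational(-2, 7) (H = Mul(-2, Pow(7, -1)) = Mul(-2, Rational(1, 7)) = Rational(-2, 7) ≈ -0.28571)
Mul(-12, Mul(Mul(-14, H), 17)) = Mul(-12, Mul(Mul(-14, Rational(-2, 7)), 17)) = Mul(-12, Mul(4, 17)) = Mul(-12, 68) = -816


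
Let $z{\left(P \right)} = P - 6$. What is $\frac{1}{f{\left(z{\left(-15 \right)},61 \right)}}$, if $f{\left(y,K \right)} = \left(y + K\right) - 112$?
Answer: $- \frac{1}{72} \approx -0.013889$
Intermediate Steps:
$z{\left(P \right)} = -6 + P$
$f{\left(y,K \right)} = -112 + K + y$ ($f{\left(y,K \right)} = \left(K + y\right) - 112 = -112 + K + y$)
$\frac{1}{f{\left(z{\left(-15 \right)},61 \right)}} = \frac{1}{-112 + 61 - 21} = \frac{1}{-72} = - \frac{1}{72}$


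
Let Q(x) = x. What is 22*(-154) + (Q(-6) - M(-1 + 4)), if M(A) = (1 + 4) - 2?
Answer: -3397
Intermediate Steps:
M(A) = 3 (M(A) = 5 - 2 = 3)
22*(-154) + (Q(-6) - M(-1 + 4)) = 22*(-154) + (-6 - 1*3) = -3388 + (-6 - 3) = -3388 - 9 = -3397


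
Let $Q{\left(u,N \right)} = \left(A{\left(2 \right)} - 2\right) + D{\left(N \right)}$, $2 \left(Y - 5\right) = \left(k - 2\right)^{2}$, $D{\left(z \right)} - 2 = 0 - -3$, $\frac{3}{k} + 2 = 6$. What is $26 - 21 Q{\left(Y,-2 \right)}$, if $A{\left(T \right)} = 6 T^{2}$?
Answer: $-541$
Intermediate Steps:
$k = \frac{3}{4}$ ($k = \frac{3}{-2 + 6} = \frac{3}{4} \approx 0.75$)
$D{\left(z \right)} = 5$ ($D{\left(z \right)} = 2 + \left(0 - -3\right) = 2 + \left(0 + 3\right) = 2 + 3 = 5$)
$Y = \frac{185}{32}$ ($Y = 5 + \frac{\left(\frac{3}{4} - 2\right)^{2}}{2} = 5 + \frac{\left(- \frac{5}{4}\right)^{2}}{2} = 5 + \frac{1}{2} \cdot \frac{25}{16} = 5 + \frac{25}{32} = \frac{185}{32} \approx 5.7813$)
$Q{\left(u,N \right)} = 27$ ($Q{\left(u,N \right)} = \left(6 \cdot 2^{2} - 2\right) + 5 = \left(6 \cdot 4 - 2\right) + 5 = \left(24 - 2\right) + 5 = 22 + 5 = 27$)
$26 - 21 Q{\left(Y,-2 \right)} = 26 - 567 = -541$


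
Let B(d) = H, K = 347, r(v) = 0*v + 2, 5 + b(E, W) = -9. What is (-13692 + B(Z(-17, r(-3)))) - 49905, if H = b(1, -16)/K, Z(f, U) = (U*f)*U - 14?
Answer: -22068173/347 ≈ -63597.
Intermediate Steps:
b(E, W) = -14 (b(E, W) = -5 - 9 = -14)
r(v) = 2 (r(v) = 0 + 2 = 2)
Z(f, U) = -14 + f*U² (Z(f, U) = f*U² - 14 = -14 + f*U²)
H = -14/347 ≈ -0.040346
B(d) = -14/347
(-13692 + B(Z(-17, r(-3)))) - 49905 = (-13692 - 14/347) - 49905 = -4751138/347 - 49905 = -22068173/347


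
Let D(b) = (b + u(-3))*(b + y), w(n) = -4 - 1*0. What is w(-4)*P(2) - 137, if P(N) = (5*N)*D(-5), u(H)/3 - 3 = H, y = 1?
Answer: -937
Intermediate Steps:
u(H) = 9 + 3*H
w(n) = -4 (w(n) = -4 + 0 = -4)
D(b) = b*(1 + b) (D(b) = (b + (9 + 3*(-3)))*(b + 1) = (b + (9 - 9))*(1 + b) = (b + 0)*(1 + b) = b*(1 + b))
P(N) = 100*N (P(N) = (5*N)*(-5*(1 - 5)) = (5*N)*(-5*(-4)) = (5*N)*20 = 100*N)
w(-4)*P(2) - 137 = -400*2 - 137 = -4*200 - 137 = -800 - 137 = -937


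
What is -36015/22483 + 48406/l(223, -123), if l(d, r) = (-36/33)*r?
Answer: 5959137469/16592454 ≈ 359.15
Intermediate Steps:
l(d, r) = -12*r/11 (l(d, r) = (-36*1/33)*r = -12*r/11)
-36015/22483 + 48406/l(223, -123) = -36015/22483 + 48406/((-12/11*(-123))) = -36015*1/22483 + 48406/(1476/11) = -36015/22483 + 48406*(11/1476) = -36015/22483 + 266233/738 = 5959137469/16592454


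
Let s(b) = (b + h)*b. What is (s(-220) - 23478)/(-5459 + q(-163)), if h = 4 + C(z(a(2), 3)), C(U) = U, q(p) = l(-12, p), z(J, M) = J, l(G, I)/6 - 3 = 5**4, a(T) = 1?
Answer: -23822/1691 ≈ -14.088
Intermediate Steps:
l(G, I) = 3768 (l(G, I) = 18 + 6*5**4 = 18 + 6*625 = 18 + 3750 = 3768)
q(p) = 3768
h = 5 (h = 4 + 1 = 5)
s(b) = b*(5 + b) (s(b) = (b + 5)*b = (5 + b)*b = b*(5 + b))
(s(-220) - 23478)/(-5459 + q(-163)) = (-220*(5 - 220) - 23478)/(-5459 + 3768) = (-220*(-215) - 23478)/(-1691) = (47300 - 23478)*(-1/1691) = 23822*(-1/1691) = -23822/1691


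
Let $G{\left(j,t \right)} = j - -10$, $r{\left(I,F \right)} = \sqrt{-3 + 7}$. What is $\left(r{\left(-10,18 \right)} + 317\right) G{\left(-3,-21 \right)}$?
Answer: $2233$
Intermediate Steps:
$r{\left(I,F \right)} = 2$ ($r{\left(I,F \right)} = \sqrt{4} = 2$)
$G{\left(j,t \right)} = 10 + j$ ($G{\left(j,t \right)} = j + 10 = 10 + j$)
$\left(r{\left(-10,18 \right)} + 317\right) G{\left(-3,-21 \right)} = \left(2 + 317\right) \left(10 - 3\right) = 319 \cdot 7 = 2233$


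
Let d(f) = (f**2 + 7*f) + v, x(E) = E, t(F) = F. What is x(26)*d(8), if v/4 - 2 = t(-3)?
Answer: 3016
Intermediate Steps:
v = -4 (v = 8 + 4*(-3) = 8 - 12 = -4)
d(f) = -4 + f**2 + 7*f (d(f) = (f**2 + 7*f) - 4 = -4 + f**2 + 7*f)
x(26)*d(8) = 26*(-4 + 8**2 + 7*8) = 26*(-4 + 64 + 56) = 26*116 = 3016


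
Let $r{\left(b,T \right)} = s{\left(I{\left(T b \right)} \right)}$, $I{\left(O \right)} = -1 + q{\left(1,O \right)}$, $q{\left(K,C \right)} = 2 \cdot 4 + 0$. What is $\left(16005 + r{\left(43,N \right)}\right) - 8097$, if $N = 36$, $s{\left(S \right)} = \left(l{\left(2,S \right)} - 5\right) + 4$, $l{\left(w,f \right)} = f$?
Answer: $7914$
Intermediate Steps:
$q{\left(K,C \right)} = 8$ ($q{\left(K,C \right)} = 8 + 0 = 8$)
$I{\left(O \right)} = 7$ ($I{\left(O \right)} = -1 + 8 = 7$)
$s{\left(S \right)} = -1 + S$ ($s{\left(S \right)} = \left(S - 5\right) + 4 = \left(-5 + S\right) + 4 = -1 + S$)
$r{\left(b,T \right)} = 6$ ($r{\left(b,T \right)} = -1 + 7 = 6$)
$\left(16005 + r{\left(43,N \right)}\right) - 8097 = \left(16005 + 6\right) - 8097 = 16011 - 8097 = 7914$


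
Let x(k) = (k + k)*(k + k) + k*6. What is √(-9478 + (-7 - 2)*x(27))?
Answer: 26*I*√55 ≈ 192.82*I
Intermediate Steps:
x(k) = 4*k² + 6*k (x(k) = (2*k)*(2*k) + 6*k = 4*k² + 6*k)
√(-9478 + (-7 - 2)*x(27)) = √(-9478 + (-7 - 2)*(2*27*(3 + 2*27))) = √(-9478 - 18*27*(3 + 54)) = √(-9478 - 18*27*57) = √(-9478 - 9*3078) = √(-9478 - 27702) = √(-37180) = 26*I*√55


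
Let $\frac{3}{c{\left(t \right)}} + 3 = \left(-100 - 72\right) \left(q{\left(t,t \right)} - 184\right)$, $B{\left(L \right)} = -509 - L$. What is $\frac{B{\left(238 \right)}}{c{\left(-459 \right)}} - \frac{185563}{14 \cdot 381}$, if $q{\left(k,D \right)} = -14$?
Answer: $- \frac{6461174623}{762} \approx -8.4792 \cdot 10^{6}$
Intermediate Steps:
$c{\left(t \right)} = \frac{1}{11351}$ ($c{\left(t \right)} = \frac{3}{-3 + \left(-100 - 72\right) \left(-14 - 184\right)} = \frac{3}{-3 - -34056} = \frac{3}{-3 + 34056} = \frac{3}{34053} = 3 \cdot \frac{1}{34053} = \frac{1}{11351}$)
$\frac{B{\left(238 \right)}}{c{\left(-459 \right)}} - \frac{185563}{14 \cdot 381} = \left(-509 - 238\right) \frac{1}{\frac{1}{11351}} - \frac{185563}{14 \cdot 381} = \left(-509 - 238\right) 11351 - \frac{185563}{5334} = \left(-747\right) 11351 - \frac{26509}{762} = -8479197 - \frac{26509}{762} = - \frac{6461174623}{762}$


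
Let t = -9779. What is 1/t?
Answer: -1/9779 ≈ -0.00010226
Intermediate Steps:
1/t = 1/(-9779) = -1/9779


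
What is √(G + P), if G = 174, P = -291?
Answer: 3*I*√13 ≈ 10.817*I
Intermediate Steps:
√(G + P) = √(174 - 291) = √(-117) = 3*I*√13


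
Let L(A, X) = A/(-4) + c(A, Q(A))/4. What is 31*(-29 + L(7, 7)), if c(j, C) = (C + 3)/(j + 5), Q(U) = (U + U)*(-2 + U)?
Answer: -43493/48 ≈ -906.10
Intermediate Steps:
Q(U) = 2*U*(-2 + U) (Q(U) = (2*U)*(-2 + U) = 2*U*(-2 + U))
c(j, C) = (3 + C)/(5 + j)
L(A, X) = -A/4 + (3 + 2*A*(-2 + A))/(4*(5 + A)) (L(A, X) = A/(-4) + ((3 + 2*A*(-2 + A))/(5 + A))/4 = A*(-1/4) + ((3 + 2*A*(-2 + A))/(5 + A))*(1/4) = -A/4 + (3 + 2*A*(-2 + A))/(4*(5 + A)))
31*(-29 + L(7, 7)) = 31*(-29 + (3 + 7**2 - 9*7)/(4*(5 + 7))) = 31*(-29 + (1/4)*(3 + 49 - 63)/12) = 31*(-29 + (1/4)*(1/12)*(-11)) = 31*(-29 - 11/48) = 31*(-1403/48) = -43493/48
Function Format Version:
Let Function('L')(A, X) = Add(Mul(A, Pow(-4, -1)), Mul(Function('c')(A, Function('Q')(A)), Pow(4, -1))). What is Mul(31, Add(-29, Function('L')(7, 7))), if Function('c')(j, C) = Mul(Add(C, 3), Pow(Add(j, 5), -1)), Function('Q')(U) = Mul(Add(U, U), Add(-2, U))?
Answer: Rational(-43493, 48) ≈ -906.10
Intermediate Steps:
Function('Q')(U) = Mul(2, U, Add(-2, U)) (Function('Q')(U) = Mul(Mul(2, U), Add(-2, U)) = Mul(2, U, Add(-2, U)))
Function('c')(j, C) = Mul(Pow(Add(5, j), -1), Add(3, C)) (Function('c')(j, C) = Mul(Add(3, C), Pow(Add(5, j), -1)) = Mul(Pow(Add(5, j), -1), Add(3, C)))
Function('L')(A, X) = Add(Mul(Rational(-1, 4), A), Mul(Rational(1, 4), Pow(Add(5, A), -1), Add(3, Mul(2, A, Add(-2, A))))) (Function('L')(A, X) = Add(Mul(A, Pow(-4, -1)), Mul(Mul(Pow(Add(5, A), -1), Add(3, Mul(2, A, Add(-2, A)))), Pow(4, -1))) = Add(Mul(A, Rational(-1, 4)), Mul(Mul(Pow(Add(5, A), -1), Add(3, Mul(2, A, Add(-2, A)))), Rational(1, 4))) = Add(Mul(Rational(-1, 4), A), Mul(Rational(1, 4), Pow(Add(5, A), -1), Add(3, Mul(2, A, Add(-2, A))))))
Mul(31, Add(-29, Function('L')(7, 7))) = Mul(31, Add(-29, Mul(Rational(1, 4), Pow(Add(5, 7), -1), Add(3, Pow(7, 2), Mul(-9, 7))))) = Mul(31, Add(-29, Mul(Rational(1, 4), Pow(12, -1), Add(3, 49, -63)))) = Mul(31, Add(-29, Mul(Rational(1, 4), Rational(1, 12), -11))) = Mul(31, Add(-29, Rational(-11, 48))) = Mul(31, Rational(-1403, 48)) = Rational(-43493, 48)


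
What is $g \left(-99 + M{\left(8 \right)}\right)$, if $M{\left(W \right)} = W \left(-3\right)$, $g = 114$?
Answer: $-14022$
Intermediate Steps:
$M{\left(W \right)} = - 3 W$
$g \left(-99 + M{\left(8 \right)}\right) = 114 \left(-99 - 24\right) = 114 \left(-123\right) = -14022$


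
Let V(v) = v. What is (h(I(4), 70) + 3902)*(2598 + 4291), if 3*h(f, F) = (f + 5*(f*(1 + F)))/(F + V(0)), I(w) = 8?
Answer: 2832302126/105 ≈ 2.6974e+7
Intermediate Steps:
h(f, F) = (f + 5*f*(1 + F))/(3*F) (h(f, F) = ((f + 5*(f*(1 + F)))/(F + 0))/3 = ((f + 5*f*(1 + F))/F)/3 = (f + 5*f*(1 + F))/(3*F))
(h(I(4), 70) + 3902)*(2598 + 4291) = ((⅓)*8*(6 + 5*70)/70 + 3902)*(2598 + 4291) = ((⅓)*8*(1/70)*(6 + 350) + 3902)*6889 = ((⅓)*8*(1/70)*356 + 3902)*6889 = (1424/105 + 3902)*6889 = (411134/105)*6889 = 2832302126/105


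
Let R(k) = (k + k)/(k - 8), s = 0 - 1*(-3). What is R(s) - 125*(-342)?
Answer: 213744/5 ≈ 42749.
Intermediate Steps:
s = 3 (s = 0 + 3 = 3)
R(k) = 2*k/(-8 + k) (R(k) = (2*k)/(-8 + k) = 2*k/(-8 + k))
R(s) - 125*(-342) = 2*3/(-8 + 3) - 125*(-342) = 2*3/(-5) + 42750 = 2*3*(-⅕) + 42750 = -6/5 + 42750 = 213744/5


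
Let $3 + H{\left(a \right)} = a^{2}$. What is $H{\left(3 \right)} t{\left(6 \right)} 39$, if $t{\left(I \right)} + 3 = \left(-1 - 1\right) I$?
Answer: $-3510$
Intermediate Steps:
$H{\left(a \right)} = -3 + a^{2}$
$t{\left(I \right)} = -3 - 2 I$ ($t{\left(I \right)} = -3 + \left(-1 - 1\right) I = -3 - 2 I$)
$H{\left(3 \right)} t{\left(6 \right)} 39 = \left(-3 + 3^{2}\right) \left(-3 - 12\right) 39 = \left(-3 + 9\right) \left(-3 - 12\right) 39 = 6 \left(-15\right) 39 = \left(-90\right) 39 = -3510$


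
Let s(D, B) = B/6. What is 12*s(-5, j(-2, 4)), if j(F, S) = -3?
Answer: -6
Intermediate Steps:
s(D, B) = B/6 (s(D, B) = B*(⅙) = B/6)
12*s(-5, j(-2, 4)) = 12*((⅙)*(-3)) = 12*(-½) = -6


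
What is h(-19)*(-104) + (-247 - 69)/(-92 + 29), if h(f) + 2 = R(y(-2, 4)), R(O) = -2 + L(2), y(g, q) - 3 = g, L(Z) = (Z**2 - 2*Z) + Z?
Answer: 13420/63 ≈ 213.02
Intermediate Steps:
L(Z) = Z**2 - Z
y(g, q) = 3 + g
R(O) = 0 (R(O) = -2 + 2*(-1 + 2) = -2 + 2*1 = -2 + 2 = 0)
h(f) = -2 (h(f) = -2 + 0 = -2)
h(-19)*(-104) + (-247 - 69)/(-92 + 29) = -2*(-104) + (-247 - 69)/(-92 + 29) = 208 - 316/(-63) = 208 - 316*(-1/63) = 208 + 316/63 = 13420/63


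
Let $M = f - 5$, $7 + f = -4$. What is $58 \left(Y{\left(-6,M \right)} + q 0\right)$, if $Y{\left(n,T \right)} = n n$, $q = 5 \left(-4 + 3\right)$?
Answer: $2088$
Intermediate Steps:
$q = -5$ ($q = 5 \left(-1\right) = -5$)
$f = -11$ ($f = -7 - 4 = -11$)
$M = -16$ ($M = -11 - 5 = -16$)
$Y{\left(n,T \right)} = n^{2}$
$58 \left(Y{\left(-6,M \right)} + q 0\right) = 58 \left(\left(-6\right)^{2} - 0\right) = 58 \left(36 + 0\right) = 58 \cdot 36 = 2088$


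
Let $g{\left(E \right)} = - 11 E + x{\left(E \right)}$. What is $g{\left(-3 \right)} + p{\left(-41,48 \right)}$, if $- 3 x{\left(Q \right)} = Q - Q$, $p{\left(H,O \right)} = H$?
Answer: $-8$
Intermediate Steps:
$x{\left(Q \right)} = 0$ ($x{\left(Q \right)} = - \frac{Q - Q}{3} = \left(- \frac{1}{3}\right) 0 = 0$)
$g{\left(E \right)} = - 11 E$ ($g{\left(E \right)} = - 11 E + 0 = - 11 E$)
$g{\left(-3 \right)} + p{\left(-41,48 \right)} = \left(-11\right) \left(-3\right) - 41 = 33 - 41 = -8$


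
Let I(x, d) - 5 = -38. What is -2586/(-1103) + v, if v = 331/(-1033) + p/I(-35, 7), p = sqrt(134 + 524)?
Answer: 2306245/1139399 - sqrt(658)/33 ≈ 1.2468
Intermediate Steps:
I(x, d) = -33 (I(x, d) = 5 - 38 = -33)
p = sqrt(658) ≈ 25.652
v = -331/1033 - sqrt(658)/33 (v = 331/(-1033) + sqrt(658)/(-33) = 331*(-1/1033) + sqrt(658)*(-1/33) = -331/1033 - sqrt(658)/33 ≈ -1.0977)
-2586/(-1103) + v = -2586/(-1103) + (-331/1033 - sqrt(658)/33) = -2586*(-1/1103) + (-331/1033 - sqrt(658)/33) = 2586/1103 + (-331/1033 - sqrt(658)/33) = 2306245/1139399 - sqrt(658)/33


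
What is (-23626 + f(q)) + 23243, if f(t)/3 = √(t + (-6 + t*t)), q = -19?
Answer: -383 + 12*√21 ≈ -328.01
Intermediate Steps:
f(t) = 3*√(-6 + t + t²) (f(t) = 3*√(t + (-6 + t*t)) = 3*√(t + (-6 + t²)) = 3*√(-6 + t + t²))
(-23626 + f(q)) + 23243 = (-23626 + 3*√(-6 - 19 + (-19)²)) + 23243 = (-23626 + 3*√(-6 - 19 + 361)) + 23243 = (-23626 + 3*√336) + 23243 = (-23626 + 3*(4*√21)) + 23243 = (-23626 + 12*√21) + 23243 = -383 + 12*√21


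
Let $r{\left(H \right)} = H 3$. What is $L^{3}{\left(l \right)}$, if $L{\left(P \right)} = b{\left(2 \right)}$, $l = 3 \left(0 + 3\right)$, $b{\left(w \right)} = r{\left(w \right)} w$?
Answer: $1728$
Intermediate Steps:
$r{\left(H \right)} = 3 H$
$b{\left(w \right)} = 3 w^{2}$ ($b{\left(w \right)} = 3 w w = 3 w^{2}$)
$l = 9$ ($l = 3 \cdot 3 = 9$)
$L{\left(P \right)} = 12$ ($L{\left(P \right)} = 3 \cdot 2^{2} = 3 \cdot 4 = 12$)
$L^{3}{\left(l \right)} = 12^{3} = 1728$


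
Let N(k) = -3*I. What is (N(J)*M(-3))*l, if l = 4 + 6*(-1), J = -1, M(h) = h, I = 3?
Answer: -54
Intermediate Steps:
l = -2 (l = 4 - 6 = -2)
N(k) = -9 (N(k) = -3*3 = -9)
(N(J)*M(-3))*l = -9*(-3)*(-2) = 27*(-2) = -54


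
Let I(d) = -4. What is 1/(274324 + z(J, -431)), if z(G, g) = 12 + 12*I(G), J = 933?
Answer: 1/274288 ≈ 3.6458e-6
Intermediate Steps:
z(G, g) = -36 (z(G, g) = 12 + 12*(-4) = 12 - 48 = -36)
1/(274324 + z(J, -431)) = 1/(274324 - 36) = 1/274288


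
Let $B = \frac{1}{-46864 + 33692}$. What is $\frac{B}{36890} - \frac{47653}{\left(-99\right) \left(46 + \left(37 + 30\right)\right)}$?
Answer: $\frac{23155311296053}{5435931999960} \approx 4.2597$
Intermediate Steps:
$B = - \frac{1}{13172}$ ($B = \frac{1}{-13172} = - \frac{1}{13172} \approx -7.5919 \cdot 10^{-5}$)
$\frac{B}{36890} - \frac{47653}{\left(-99\right) \left(46 + \left(37 + 30\right)\right)} = - \frac{1}{13172 \cdot 36890} - \frac{47653}{\left(-99\right) \left(46 + \left(37 + 30\right)\right)} = \left(- \frac{1}{13172}\right) \frac{1}{36890} - \frac{47653}{\left(-99\right) \left(46 + 67\right)} = - \frac{1}{485915080} - \frac{47653}{\left(-99\right) 113} = - \frac{1}{485915080} - \frac{47653}{-11187} = - \frac{1}{485915080} - - \frac{47653}{11187} = - \frac{1}{485915080} + \frac{47653}{11187} = \frac{23155311296053}{5435931999960}$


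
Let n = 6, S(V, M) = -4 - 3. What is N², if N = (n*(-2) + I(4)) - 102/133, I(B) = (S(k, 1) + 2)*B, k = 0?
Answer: 18992164/17689 ≈ 1073.7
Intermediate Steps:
S(V, M) = -7
I(B) = -5*B (I(B) = (-7 + 2)*B = -5*B)
N = -4358/133 (N = (6*(-2) - 5*4) - 102/133 = (-12 - 20) - 102*1/133 = -32 - 102/133 = -4358/133 ≈ -32.767)
N² = (-4358/133)² = 18992164/17689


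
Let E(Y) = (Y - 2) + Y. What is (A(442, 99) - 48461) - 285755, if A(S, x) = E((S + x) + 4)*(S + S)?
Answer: 627576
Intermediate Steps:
E(Y) = -2 + 2*Y (E(Y) = (-2 + Y) + Y = -2 + 2*Y)
A(S, x) = 2*S*(6 + 2*S + 2*x) (A(S, x) = (-2 + 2*((S + x) + 4))*(S + S) = (-2 + 2*(4 + S + x))*(2*S) = (-2 + (8 + 2*S + 2*x))*(2*S) = (6 + 2*S + 2*x)*(2*S) = 2*S*(6 + 2*S + 2*x))
(A(442, 99) - 48461) - 285755 = (4*442*(3 + 442 + 99) - 48461) - 285755 = (4*442*544 - 48461) - 285755 = (961792 - 48461) - 285755 = 913331 - 285755 = 627576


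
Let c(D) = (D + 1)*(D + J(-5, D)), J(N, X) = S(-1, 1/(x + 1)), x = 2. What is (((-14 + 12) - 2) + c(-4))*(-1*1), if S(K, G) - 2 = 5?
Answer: 13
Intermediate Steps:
S(K, G) = 7 (S(K, G) = 2 + 5 = 7)
J(N, X) = 7
c(D) = (1 + D)*(7 + D) (c(D) = (D + 1)*(D + 7) = (1 + D)*(7 + D))
(((-14 + 12) - 2) + c(-4))*(-1*1) = (((-14 + 12) - 2) + (7 + (-4)² + 8*(-4)))*(-1*1) = ((-2 - 2) + (7 + 16 - 32))*(-1) = (-4 - 9)*(-1) = -13*(-1) = 13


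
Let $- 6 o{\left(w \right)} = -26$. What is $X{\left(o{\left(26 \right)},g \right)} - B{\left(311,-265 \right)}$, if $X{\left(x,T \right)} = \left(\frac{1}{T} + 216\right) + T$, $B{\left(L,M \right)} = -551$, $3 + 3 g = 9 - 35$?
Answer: $\frac{65879}{87} \approx 757.23$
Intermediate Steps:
$o{\left(w \right)} = \frac{13}{3}$ ($o{\left(w \right)} = \left(- \frac{1}{6}\right) \left(-26\right) = \frac{13}{3}$)
$g = - \frac{29}{3}$ ($g = -1 + \frac{9 - 35}{3} = -1 + \frac{1}{3} \left(-26\right) = -1 - \frac{26}{3} = - \frac{29}{3} \approx -9.6667$)
$X{\left(x,T \right)} = 216 + T + \frac{1}{T}$ ($X{\left(x,T \right)} = \left(216 + \frac{1}{T}\right) + T = 216 + T + \frac{1}{T}$)
$X{\left(o{\left(26 \right)},g \right)} - B{\left(311,-265 \right)} = \left(216 - \frac{29}{3} + \frac{1}{- \frac{29}{3}}\right) - -551 = \left(216 - \frac{29}{3} - \frac{3}{29}\right) + 551 = \frac{17942}{87} + 551 = \frac{65879}{87}$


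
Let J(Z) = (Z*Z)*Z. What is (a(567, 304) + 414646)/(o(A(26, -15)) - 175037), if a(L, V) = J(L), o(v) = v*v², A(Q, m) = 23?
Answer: -182698909/162870 ≈ -1121.7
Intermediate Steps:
J(Z) = Z³ (J(Z) = Z²*Z = Z³)
o(v) = v³
a(L, V) = L³
(a(567, 304) + 414646)/(o(A(26, -15)) - 175037) = (567³ + 414646)/(23³ - 175037) = (182284263 + 414646)/(12167 - 175037) = 182698909/(-162870) = 182698909*(-1/162870) = -182698909/162870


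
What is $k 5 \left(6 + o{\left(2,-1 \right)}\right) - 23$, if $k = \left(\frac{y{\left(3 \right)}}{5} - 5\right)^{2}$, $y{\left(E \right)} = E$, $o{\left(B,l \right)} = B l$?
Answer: $\frac{1821}{5} \approx 364.2$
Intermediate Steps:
$k = \frac{484}{25}$ ($k = \left(\frac{3}{5} - 5\right)^{2} = \left(- \frac{22}{5}\right)^{2} = \frac{484}{25} \approx 19.36$)
$k 5 \left(6 + o{\left(2,-1 \right)}\right) - 23 = \frac{484 \cdot 5 \left(6 + 2 \left(-1\right)\right)}{25} - 23 = \frac{484 \cdot 5 \left(6 - 2\right)}{25} - 23 = \frac{484 \cdot 5 \cdot 4}{25} - 23 = \frac{484}{25} \cdot 20 - 23 = \frac{1936}{5} - 23 = \frac{1821}{5}$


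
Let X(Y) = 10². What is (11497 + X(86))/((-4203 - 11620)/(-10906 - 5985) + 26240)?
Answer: 195884927/443235663 ≈ 0.44194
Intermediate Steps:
X(Y) = 100
(11497 + X(86))/((-4203 - 11620)/(-10906 - 5985) + 26240) = (11497 + 100)/((-4203 - 11620)/(-10906 - 5985) + 26240) = 11597/(-15823/(-16891) + 26240) = 11597/(-15823*(-1/16891) + 26240) = 11597/(15823/16891 + 26240) = 11597/(443235663/16891) = 11597*(16891/443235663) = 195884927/443235663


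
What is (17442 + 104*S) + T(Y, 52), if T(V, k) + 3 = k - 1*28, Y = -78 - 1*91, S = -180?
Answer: -1257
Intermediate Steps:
Y = -169 (Y = -78 - 91 = -169)
T(V, k) = -31 + k (T(V, k) = -3 + (k - 1*28) = -3 + (k - 28) = -3 + (-28 + k) = -31 + k)
(17442 + 104*S) + T(Y, 52) = (17442 + 104*(-180)) + (-31 + 52) = (17442 - 18720) + 21 = -1278 + 21 = -1257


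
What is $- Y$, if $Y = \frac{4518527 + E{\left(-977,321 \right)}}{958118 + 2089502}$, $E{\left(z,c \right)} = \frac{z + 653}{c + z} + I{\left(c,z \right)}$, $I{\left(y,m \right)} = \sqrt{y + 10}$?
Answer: $- \frac{741038509}{499809680} - \frac{\sqrt{331}}{3047620} \approx -1.4826$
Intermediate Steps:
$I{\left(y,m \right)} = \sqrt{10 + y}$
$E{\left(z,c \right)} = \sqrt{10 + c} + \frac{653 + z}{c + z}$ ($E{\left(z,c \right)} = \frac{z + 653}{c + z} + \sqrt{10 + c} = \frac{653 + z}{c + z} + \sqrt{10 + c} = \sqrt{10 + c} + \frac{653 + z}{c + z}$)
$Y = \frac{741038509}{499809680} + \frac{\sqrt{331}}{3047620}$ ($Y = \frac{4518527 + \frac{653 - 977 + 321 \sqrt{10 + 321} - 977 \sqrt{10 + 321}}{321 - 977}}{958118 + 2089502} = \frac{4518527 + \frac{653 - 977 + 321 \sqrt{331} - 977 \sqrt{331}}{-656}}{3047620} = \left(4518527 - \frac{-324 - 656 \sqrt{331}}{656}\right) \frac{1}{3047620} = \left(4518527 + \left(\frac{81}{164} + \sqrt{331}\right)\right) \frac{1}{3047620} = \left(\frac{741038509}{164} + \sqrt{331}\right) \frac{1}{3047620} = \frac{741038509}{499809680} + \frac{\sqrt{331}}{3047620} \approx 1.4826$)
$- Y = - (\frac{741038509}{499809680} + \frac{\sqrt{331}}{3047620}) = - \frac{741038509}{499809680} - \frac{\sqrt{331}}{3047620}$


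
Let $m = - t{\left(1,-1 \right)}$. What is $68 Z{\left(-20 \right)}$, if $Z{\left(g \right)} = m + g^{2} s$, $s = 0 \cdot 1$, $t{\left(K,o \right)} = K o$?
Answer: $68$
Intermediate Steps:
$s = 0$
$m = 1$ ($m = - 1 \left(-1\right) = \left(-1\right) \left(-1\right) = 1$)
$Z{\left(g \right)} = 1$ ($Z{\left(g \right)} = 1 + g^{2} \cdot 0 = 1 + 0 = 1$)
$68 Z{\left(-20 \right)} = 68 \cdot 1 = 68$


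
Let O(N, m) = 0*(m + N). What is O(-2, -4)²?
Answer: 0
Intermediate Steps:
O(N, m) = 0 (O(N, m) = 0*(N + m) = 0)
O(-2, -4)² = 0² = 0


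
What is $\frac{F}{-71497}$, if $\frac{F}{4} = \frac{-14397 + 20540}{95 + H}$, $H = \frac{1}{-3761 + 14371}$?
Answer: $- \frac{260708920}{72065472647} \approx -0.0036177$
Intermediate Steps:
$H = \frac{1}{10610} \approx 9.4251 \cdot 10^{-5}$
$F = \frac{260708920}{1007951}$ ($F = 4 \frac{-14397 + 20540}{95 + \frac{1}{10610}} = 4 \frac{6143}{\frac{1007951}{10610}} = 4 \cdot 6143 \cdot \frac{10610}{1007951} = 4 \cdot \frac{65177230}{1007951} = \frac{260708920}{1007951} \approx 258.65$)
$\frac{F}{-71497} = \frac{260708920}{1007951 \left(-71497\right)} = \frac{260708920}{1007951} \left(- \frac{1}{71497}\right) = - \frac{260708920}{72065472647}$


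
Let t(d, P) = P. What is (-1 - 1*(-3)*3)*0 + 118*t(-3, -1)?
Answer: -118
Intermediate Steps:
(-1 - 1*(-3)*3)*0 + 118*t(-3, -1) = (-1 - 1*(-3)*3)*0 + 118*(-1) = (-1 + 3*3)*0 - 118 = (-1 + 9)*0 - 118 = 8*0 - 118 = 0 - 118 = -118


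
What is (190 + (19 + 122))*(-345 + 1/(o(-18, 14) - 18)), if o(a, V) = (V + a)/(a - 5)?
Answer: -46827563/410 ≈ -1.1421e+5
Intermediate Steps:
o(a, V) = (V + a)/(-5 + a)
(190 + (19 + 122))*(-345 + 1/(o(-18, 14) - 18)) = (190 + (19 + 122))*(-345 + 1/((14 - 18)/(-5 - 18) - 18)) = (190 + 141)*(-345 + 1/(-4/(-23) - 18)) = 331*(-345 + 1/(-1/23*(-4) - 18)) = 331*(-345 + 1/(4/23 - 18)) = 331*(-345 + 1/(-410/23)) = 331*(-345 - 23/410) = 331*(-141473/410) = -46827563/410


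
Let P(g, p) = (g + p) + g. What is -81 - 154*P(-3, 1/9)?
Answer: 7433/9 ≈ 825.89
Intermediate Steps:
P(g, p) = p + 2*g
-81 - 154*P(-3, 1/9) = -81 - 154*(1/9 + 2*(-3)) = -81 - 154*(⅑ - 6) = -81 - 154*(-53/9) = -81 + 8162/9 = 7433/9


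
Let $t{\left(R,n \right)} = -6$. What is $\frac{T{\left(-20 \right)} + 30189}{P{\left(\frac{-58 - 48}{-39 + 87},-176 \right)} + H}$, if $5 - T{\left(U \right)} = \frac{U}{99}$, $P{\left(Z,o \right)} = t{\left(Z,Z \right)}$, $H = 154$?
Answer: $\frac{1494613}{7326} \approx 204.01$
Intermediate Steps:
$P{\left(Z,o \right)} = -6$
$T{\left(U \right)} = 5 - \frac{U}{99}$
$\frac{T{\left(-20 \right)} + 30189}{P{\left(\frac{-58 - 48}{-39 + 87},-176 \right)} + H} = \frac{\left(5 - - \frac{20}{99}\right) + 30189}{-6 + 154} = \frac{\left(5 + \frac{20}{99}\right) + 30189}{148} = \left(\frac{515}{99} + 30189\right) \frac{1}{148} = \frac{2989226}{99} \cdot \frac{1}{148} = \frac{1494613}{7326}$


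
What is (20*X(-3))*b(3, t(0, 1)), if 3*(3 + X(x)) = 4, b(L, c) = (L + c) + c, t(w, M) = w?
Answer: -100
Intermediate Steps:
b(L, c) = L + 2*c
X(x) = -5/3 (X(x) = -3 + (⅓)*4 = -3 + 4/3 = -5/3)
(20*X(-3))*b(3, t(0, 1)) = (20*(-5/3))*(3 + 2*0) = -100*(3 + 0)/3 = -100/3*3 = -100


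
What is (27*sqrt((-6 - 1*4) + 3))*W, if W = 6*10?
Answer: 1620*I*sqrt(7) ≈ 4286.1*I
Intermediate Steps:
W = 60
(27*sqrt((-6 - 1*4) + 3))*W = (27*sqrt((-6 - 1*4) + 3))*60 = (27*sqrt((-6 - 4) + 3))*60 = (27*sqrt(-10 + 3))*60 = (27*sqrt(-7))*60 = (27*(I*sqrt(7)))*60 = (27*I*sqrt(7))*60 = 1620*I*sqrt(7)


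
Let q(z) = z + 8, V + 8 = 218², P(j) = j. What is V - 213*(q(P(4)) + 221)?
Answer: -2113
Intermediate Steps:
V = 47516 (V = -8 + 218² = -8 + 47524 = 47516)
q(z) = 8 + z
V - 213*(q(P(4)) + 221) = 47516 - 213*((8 + 4) + 221) = 47516 - 213*(12 + 221) = 47516 - 213*233 = 47516 - 49629 = -2113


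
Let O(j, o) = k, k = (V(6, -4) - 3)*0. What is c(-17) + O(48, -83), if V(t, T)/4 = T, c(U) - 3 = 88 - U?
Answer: 108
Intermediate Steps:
c(U) = 91 - U (c(U) = 3 + (88 - U) = 91 - U)
V(t, T) = 4*T
k = 0 (k = (4*(-4) - 3)*0 = (-16 - 3)*0 = -19*0 = 0)
O(j, o) = 0
c(-17) + O(48, -83) = (91 - 1*(-17)) + 0 = (91 + 17) + 0 = 108 + 0 = 108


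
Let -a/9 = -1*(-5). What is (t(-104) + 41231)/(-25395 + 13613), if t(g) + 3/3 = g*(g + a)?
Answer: -28363/5891 ≈ -4.8146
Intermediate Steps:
a = -45 (a = -(-9)*(-5) = -9*5 = -45)
t(g) = -1 + g*(-45 + g) (t(g) = -1 + g*(g - 45) = -1 + g*(-45 + g))
(t(-104) + 41231)/(-25395 + 13613) = ((-1 + (-104)² - 45*(-104)) + 41231)/(-25395 + 13613) = ((-1 + 10816 + 4680) + 41231)/(-11782) = (15495 + 41231)*(-1/11782) = 56726*(-1/11782) = -28363/5891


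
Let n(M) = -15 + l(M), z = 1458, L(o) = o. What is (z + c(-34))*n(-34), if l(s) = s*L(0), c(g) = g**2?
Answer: -39210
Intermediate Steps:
l(s) = 0 (l(s) = s*0 = 0)
n(M) = -15 (n(M) = -15 + 0 = -15)
(z + c(-34))*n(-34) = (1458 + (-34)**2)*(-15) = (1458 + 1156)*(-15) = 2614*(-15) = -39210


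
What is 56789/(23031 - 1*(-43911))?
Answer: 56789/66942 ≈ 0.84833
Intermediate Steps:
56789/(23031 - 1*(-43911)) = 56789/(23031 + 43911) = 56789/66942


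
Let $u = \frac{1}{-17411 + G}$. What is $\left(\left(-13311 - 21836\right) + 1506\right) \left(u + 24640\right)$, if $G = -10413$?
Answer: $- \frac{23063709780119}{27824} \approx -8.2891 \cdot 10^{8}$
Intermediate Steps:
$u = - \frac{1}{27824}$ ($u = \frac{1}{-17411 - 10413} = \frac{1}{-27824} = - \frac{1}{27824} \approx -3.594 \cdot 10^{-5}$)
$\left(\left(-13311 - 21836\right) + 1506\right) \left(u + 24640\right) = \left(\left(-13311 - 21836\right) + 1506\right) \left(- \frac{1}{27824} + 24640\right) = \left(-35147 + 1506\right) \frac{685583359}{27824} = \left(-33641\right) \frac{685583359}{27824} = - \frac{23063709780119}{27824}$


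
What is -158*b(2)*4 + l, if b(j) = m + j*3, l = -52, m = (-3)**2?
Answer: -9532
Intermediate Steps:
m = 9
b(j) = 9 + 3*j (b(j) = 9 + j*3 = 9 + 3*j)
-158*b(2)*4 + l = -158*(9 + 3*2)*4 - 52 = -158*(9 + 6)*4 - 52 = -2370*4 - 52 = -158*60 - 52 = -9480 - 52 = -9532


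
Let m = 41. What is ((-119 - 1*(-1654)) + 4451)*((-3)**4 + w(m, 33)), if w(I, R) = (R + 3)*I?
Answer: 9320202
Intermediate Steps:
w(I, R) = I*(3 + R) (w(I, R) = (3 + R)*I = I*(3 + R))
((-119 - 1*(-1654)) + 4451)*((-3)**4 + w(m, 33)) = ((-119 - 1*(-1654)) + 4451)*((-3)**4 + 41*(3 + 33)) = ((-119 + 1654) + 4451)*(81 + 41*36) = (1535 + 4451)*(81 + 1476) = 5986*1557 = 9320202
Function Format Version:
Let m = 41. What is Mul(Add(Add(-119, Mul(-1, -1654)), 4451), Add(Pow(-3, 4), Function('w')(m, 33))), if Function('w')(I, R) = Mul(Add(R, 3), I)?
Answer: 9320202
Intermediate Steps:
Function('w')(I, R) = Mul(I, Add(3, R)) (Function('w')(I, R) = Mul(Add(3, R), I) = Mul(I, Add(3, R)))
Mul(Add(Add(-119, Mul(-1, -1654)), 4451), Add(Pow(-3, 4), Function('w')(m, 33))) = Mul(Add(Add(-119, Mul(-1, -1654)), 4451), Add(Pow(-3, 4), Mul(41, Add(3, 33)))) = Mul(Add(Add(-119, 1654), 4451), Add(81, Mul(41, 36))) = Mul(Add(1535, 4451), Add(81, 1476)) = Mul(5986, 1557) = 9320202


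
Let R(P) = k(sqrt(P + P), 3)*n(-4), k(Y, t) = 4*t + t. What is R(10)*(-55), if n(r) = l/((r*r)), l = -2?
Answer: 825/8 ≈ 103.13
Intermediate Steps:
k(Y, t) = 5*t
n(r) = -2/r**2
R(P) = -15/8 (R(P) = (5*3)*(-2/(-4)**2) = 15*(-2*1/16) = 15*(-1/8) = -15/8)
R(10)*(-55) = -15/8*(-55) = 825/8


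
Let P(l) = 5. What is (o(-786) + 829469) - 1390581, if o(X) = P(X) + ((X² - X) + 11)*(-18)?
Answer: -11695781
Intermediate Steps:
o(X) = -193 - 18*X² + 18*X (o(X) = 5 + ((X² - X) + 11)*(-18) = 5 + (11 + X² - X)*(-18) = 5 + (-198 - 18*X² + 18*X) = -193 - 18*X² + 18*X)
(o(-786) + 829469) - 1390581 = ((-193 - 18*(-786)² + 18*(-786)) + 829469) - 1390581 = ((-193 - 18*617796 - 14148) + 829469) - 1390581 = ((-193 - 11120328 - 14148) + 829469) - 1390581 = (-11134669 + 829469) - 1390581 = -10305200 - 1390581 = -11695781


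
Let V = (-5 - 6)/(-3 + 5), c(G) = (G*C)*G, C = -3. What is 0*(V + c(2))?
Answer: 0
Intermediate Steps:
c(G) = -3*G² (c(G) = (G*(-3))*G = (-3*G)*G = -3*G²)
V = -11/2 ≈ -5.5000
0*(V + c(2)) = 0*(-11/2 - 3*2²) = 0*(-11/2 - 3*4) = 0*(-11/2 - 12) = 0*(-35/2) = 0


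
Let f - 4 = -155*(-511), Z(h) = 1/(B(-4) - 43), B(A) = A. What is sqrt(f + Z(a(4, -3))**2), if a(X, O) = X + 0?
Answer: sqrt(174972682)/47 ≈ 281.44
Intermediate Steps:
a(X, O) = X
Z(h) = -1/47 (Z(h) = 1/(-4 - 43) = 1/(-47) = -1/47)
f = 79209 (f = 4 - 155*(-511) = 4 + 79205 = 79209)
sqrt(f + Z(a(4, -3))**2) = sqrt(79209 + (-1/47)**2) = sqrt(79209 + 1/2209) = sqrt(174972682/2209) = sqrt(174972682)/47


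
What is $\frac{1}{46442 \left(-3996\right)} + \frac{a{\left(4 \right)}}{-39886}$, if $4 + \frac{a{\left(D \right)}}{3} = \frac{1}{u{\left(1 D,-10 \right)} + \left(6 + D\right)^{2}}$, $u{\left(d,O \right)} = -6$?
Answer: $\frac{128240947}{427395880296} \approx 0.00030005$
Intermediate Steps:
$a{\left(D \right)} = -12 + \frac{3}{-6 + \left(6 + D\right)^{2}}$
$\frac{1}{46442 \left(-3996\right)} + \frac{a{\left(4 \right)}}{-39886} = \frac{1}{46442 \left(-3996\right)} + \frac{3 \frac{1}{-6 + \left(6 + 4\right)^{2}} \left(25 - 4 \left(6 + 4\right)^{2}\right)}{-39886} = \frac{1}{46442} \left(- \frac{1}{3996}\right) + \frac{3 \left(25 - 4 \cdot 10^{2}\right)}{-6 + 10^{2}} \left(- \frac{1}{39886}\right) = - \frac{1}{185582232} + \frac{3 \left(25 - 400\right)}{-6 + 100} \left(- \frac{1}{39886}\right) = - \frac{1}{185582232} + \frac{3 \left(25 - 400\right)}{94} \left(- \frac{1}{39886}\right) = - \frac{1}{185582232} + 3 \cdot \frac{1}{94} \left(-375\right) \left(- \frac{1}{39886}\right) = - \frac{1}{185582232} - - \frac{1125}{3749284} = - \frac{1}{185582232} + \frac{1125}{3749284} = \frac{128240947}{427395880296}$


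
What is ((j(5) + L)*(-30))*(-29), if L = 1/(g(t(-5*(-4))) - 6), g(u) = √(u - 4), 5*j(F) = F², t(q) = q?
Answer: 3915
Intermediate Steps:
j(F) = F²/5
g(u) = √(-4 + u)
L = -½ (L = 1/(√(-4 - 5*(-4)) - 6) = 1/(√(-4 + 20) - 6) = 1/(√16 - 6) = 1/(4 - 6) = 1/(-2) = -½ ≈ -0.50000)
((j(5) + L)*(-30))*(-29) = (((⅕)*5² - ½)*(-30))*(-29) = (((⅕)*25 - ½)*(-30))*(-29) = ((5 - ½)*(-30))*(-29) = ((9/2)*(-30))*(-29) = -135*(-29) = 3915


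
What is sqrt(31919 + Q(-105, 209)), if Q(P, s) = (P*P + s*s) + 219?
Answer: 2*sqrt(21711) ≈ 294.69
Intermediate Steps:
Q(P, s) = 219 + P**2 + s**2 (Q(P, s) = (P**2 + s**2) + 219 = 219 + P**2 + s**2)
sqrt(31919 + Q(-105, 209)) = sqrt(31919 + (219 + (-105)**2 + 209**2)) = sqrt(31919 + (219 + 11025 + 43681)) = sqrt(31919 + 54925) = sqrt(86844) = 2*sqrt(21711)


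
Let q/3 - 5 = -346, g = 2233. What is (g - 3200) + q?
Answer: -1990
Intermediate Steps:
q = -1023 (q = 15 + 3*(-346) = 15 - 1038 = -1023)
(g - 3200) + q = (2233 - 3200) - 1023 = -967 - 1023 = -1990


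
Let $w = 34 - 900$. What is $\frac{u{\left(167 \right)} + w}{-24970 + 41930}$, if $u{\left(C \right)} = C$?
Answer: $- \frac{699}{16960} \approx -0.041215$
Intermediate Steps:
$w = -866$ ($w = 34 - 900 = -866$)
$\frac{u{\left(167 \right)} + w}{-24970 + 41930} = \frac{167 - 866}{-24970 + 41930} = - \frac{699}{16960}$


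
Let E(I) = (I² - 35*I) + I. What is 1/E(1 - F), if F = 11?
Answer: 1/440 ≈ 0.0022727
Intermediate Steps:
E(I) = I² - 34*I
1/E(1 - F) = 1/((1 - 1*11)*(-34 + (1 - 1*11))) = 1/((1 - 11)*(-34 + (1 - 11))) = 1/(-10*(-34 - 10)) = 1/(-10*(-44)) = 1/440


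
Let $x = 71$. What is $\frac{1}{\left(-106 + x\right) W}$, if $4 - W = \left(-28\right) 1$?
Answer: $- \frac{1}{1120} \approx -0.00089286$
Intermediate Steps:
$W = 32$ ($W = 4 - \left(-28\right) 1 = 4 - -28 = 4 + 28 = 32$)
$\frac{1}{\left(-106 + x\right) W} = \frac{1}{\left(-106 + 71\right) 32} = \frac{1}{\left(-35\right) 32} = \frac{1}{-1120} = - \frac{1}{1120}$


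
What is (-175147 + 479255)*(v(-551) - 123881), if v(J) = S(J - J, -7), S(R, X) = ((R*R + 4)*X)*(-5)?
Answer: -37630628028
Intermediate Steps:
S(R, X) = -5*X*(4 + R²) (S(R, X) = ((R² + 4)*X)*(-5) = ((4 + R²)*X)*(-5) = (X*(4 + R²))*(-5) = -5*X*(4 + R²))
v(J) = 140 (v(J) = -5*(-7)*(4 + (J - J)²) = -5*(-7)*(4 + 0²) = -5*(-7)*(4 + 0) = -5*(-7)*4 = 140)
(-175147 + 479255)*(v(-551) - 123881) = (-175147 + 479255)*(140 - 123881) = 304108*(-123741) = -37630628028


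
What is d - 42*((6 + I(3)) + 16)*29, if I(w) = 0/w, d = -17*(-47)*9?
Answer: -19605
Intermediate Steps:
d = 7191 (d = 799*9 = 7191)
I(w) = 0
d - 42*((6 + I(3)) + 16)*29 = 7191 - 42*((6 + 0) + 16)*29 = 7191 - 42*(6 + 16)*29 = 7191 - 42*22*29 = 7191 - 924*29 = 7191 - 26796 = -19605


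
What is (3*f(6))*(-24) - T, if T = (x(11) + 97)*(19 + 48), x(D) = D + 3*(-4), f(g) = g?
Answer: -6864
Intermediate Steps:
x(D) = -12 + D (x(D) = D - 12 = -12 + D)
T = 6432 (T = ((-12 + 11) + 97)*(19 + 48) = (-1 + 97)*67 = 96*67 = 6432)
(3*f(6))*(-24) - T = (3*6)*(-24) - 1*6432 = 18*(-24) - 6432 = -432 - 6432 = -6864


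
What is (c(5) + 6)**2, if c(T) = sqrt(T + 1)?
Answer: (6 + sqrt(6))**2 ≈ 71.394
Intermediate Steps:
c(T) = sqrt(1 + T)
(c(5) + 6)**2 = (sqrt(1 + 5) + 6)**2 = (sqrt(6) + 6)**2 = (6 + sqrt(6))**2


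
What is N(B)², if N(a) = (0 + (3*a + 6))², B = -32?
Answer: 65610000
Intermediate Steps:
N(a) = (6 + 3*a)² (N(a) = (0 + (6 + 3*a))² = (6 + 3*a)²)
N(B)² = (9*(2 - 32)²)² = (9*(-30)²)² = (9*900)² = 8100² = 65610000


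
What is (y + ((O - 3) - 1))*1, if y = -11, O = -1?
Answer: -16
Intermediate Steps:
(y + ((O - 3) - 1))*1 = (-11 + ((-1 - 3) - 1))*1 = (-11 + (-4 - 1))*1 = (-11 - 5)*1 = -16*1 = -16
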